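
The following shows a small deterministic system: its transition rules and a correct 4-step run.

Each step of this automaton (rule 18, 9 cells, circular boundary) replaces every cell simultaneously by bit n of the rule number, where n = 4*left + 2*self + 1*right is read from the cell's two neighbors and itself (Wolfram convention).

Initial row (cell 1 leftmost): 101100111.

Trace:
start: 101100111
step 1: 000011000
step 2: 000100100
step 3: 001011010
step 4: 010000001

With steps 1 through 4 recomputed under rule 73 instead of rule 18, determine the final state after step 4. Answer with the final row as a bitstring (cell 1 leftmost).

(re-executing steps 1..4 under rule 73; state before step 1: 101100111)
step 1: 101100100
step 2: 001100000
step 3: 101101111
step 4: 101101000

101101000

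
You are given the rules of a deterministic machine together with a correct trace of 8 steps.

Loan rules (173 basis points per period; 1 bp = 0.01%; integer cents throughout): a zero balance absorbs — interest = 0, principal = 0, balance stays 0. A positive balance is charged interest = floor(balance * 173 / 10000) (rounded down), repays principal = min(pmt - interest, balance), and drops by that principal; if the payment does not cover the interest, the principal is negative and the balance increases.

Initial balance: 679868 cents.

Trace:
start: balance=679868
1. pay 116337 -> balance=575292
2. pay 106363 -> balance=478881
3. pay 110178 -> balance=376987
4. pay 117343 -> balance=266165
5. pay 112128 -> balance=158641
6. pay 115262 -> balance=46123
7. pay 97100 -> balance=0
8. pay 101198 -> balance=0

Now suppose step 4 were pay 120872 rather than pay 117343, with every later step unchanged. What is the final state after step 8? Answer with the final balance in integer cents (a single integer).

0

(re-executing from step 4 with the substitution; state before step 4: balance=376987)
4. pay 120872 -> balance=262636
5. pay 112128 -> balance=155051
6. pay 115262 -> balance=42471
7. pay 97100 -> balance=0
8. pay 101198 -> balance=0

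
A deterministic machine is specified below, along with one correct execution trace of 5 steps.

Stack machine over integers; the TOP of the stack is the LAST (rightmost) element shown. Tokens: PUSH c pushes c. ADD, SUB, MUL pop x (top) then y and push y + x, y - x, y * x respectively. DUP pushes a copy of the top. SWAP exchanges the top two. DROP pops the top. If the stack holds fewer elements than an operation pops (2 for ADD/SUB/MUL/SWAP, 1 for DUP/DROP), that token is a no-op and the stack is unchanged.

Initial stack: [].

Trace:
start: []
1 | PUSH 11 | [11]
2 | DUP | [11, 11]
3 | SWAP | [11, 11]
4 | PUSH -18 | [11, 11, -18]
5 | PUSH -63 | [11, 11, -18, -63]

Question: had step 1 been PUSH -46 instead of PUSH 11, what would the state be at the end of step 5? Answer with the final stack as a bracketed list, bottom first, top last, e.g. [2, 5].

(re-executing from step 1 with the substitution; state before step 1: [])
1 | PUSH -46 | [-46]
2 | DUP | [-46, -46]
3 | SWAP | [-46, -46]
4 | PUSH -18 | [-46, -46, -18]
5 | PUSH -63 | [-46, -46, -18, -63]

[-46, -46, -18, -63]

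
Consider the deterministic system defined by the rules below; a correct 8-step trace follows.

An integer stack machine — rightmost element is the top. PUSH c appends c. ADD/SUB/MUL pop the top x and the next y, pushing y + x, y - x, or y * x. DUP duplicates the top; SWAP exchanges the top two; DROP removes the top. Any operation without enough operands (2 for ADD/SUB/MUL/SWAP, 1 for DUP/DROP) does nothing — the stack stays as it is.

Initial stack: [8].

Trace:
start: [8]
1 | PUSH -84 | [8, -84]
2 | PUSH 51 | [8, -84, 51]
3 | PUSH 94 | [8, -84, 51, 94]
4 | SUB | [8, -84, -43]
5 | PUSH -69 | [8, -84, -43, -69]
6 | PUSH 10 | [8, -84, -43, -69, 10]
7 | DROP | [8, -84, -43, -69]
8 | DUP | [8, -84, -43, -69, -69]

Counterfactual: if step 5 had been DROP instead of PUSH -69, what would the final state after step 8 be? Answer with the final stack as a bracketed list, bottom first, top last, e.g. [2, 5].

[8, -84, -84]

(re-executing from step 5 with the substitution; state before step 5: [8, -84, -43])
5 | DROP | [8, -84]
6 | PUSH 10 | [8, -84, 10]
7 | DROP | [8, -84]
8 | DUP | [8, -84, -84]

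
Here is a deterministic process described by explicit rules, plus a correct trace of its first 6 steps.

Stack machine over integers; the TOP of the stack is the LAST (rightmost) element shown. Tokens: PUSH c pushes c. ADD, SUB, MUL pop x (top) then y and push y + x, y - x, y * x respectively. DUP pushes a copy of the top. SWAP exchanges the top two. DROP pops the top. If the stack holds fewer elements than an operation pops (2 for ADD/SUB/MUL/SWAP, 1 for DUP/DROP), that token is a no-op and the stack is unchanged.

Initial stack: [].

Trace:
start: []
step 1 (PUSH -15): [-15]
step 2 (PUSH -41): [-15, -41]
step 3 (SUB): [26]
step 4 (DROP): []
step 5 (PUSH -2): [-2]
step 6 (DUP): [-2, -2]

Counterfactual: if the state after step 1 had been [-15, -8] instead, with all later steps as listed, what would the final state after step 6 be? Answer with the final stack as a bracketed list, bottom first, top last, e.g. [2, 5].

[-15, -2, -2]

state after step 1 := [-15, -8]
step 2 (PUSH -41): [-15, -8, -41]
step 3 (SUB): [-15, 33]
step 4 (DROP): [-15]
step 5 (PUSH -2): [-15, -2]
step 6 (DUP): [-15, -2, -2]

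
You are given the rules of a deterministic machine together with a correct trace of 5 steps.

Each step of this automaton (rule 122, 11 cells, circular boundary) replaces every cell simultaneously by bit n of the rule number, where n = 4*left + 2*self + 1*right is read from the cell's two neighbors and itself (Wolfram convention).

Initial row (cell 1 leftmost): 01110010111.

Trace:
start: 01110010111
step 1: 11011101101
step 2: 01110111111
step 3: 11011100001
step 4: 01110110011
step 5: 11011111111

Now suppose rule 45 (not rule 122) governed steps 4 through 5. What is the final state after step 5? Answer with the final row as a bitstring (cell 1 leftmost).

(re-executing steps 4..5 under rule 45; state before step 4: 11011100001)
step 4: 00110001101
step 5: 00100101011

00100101011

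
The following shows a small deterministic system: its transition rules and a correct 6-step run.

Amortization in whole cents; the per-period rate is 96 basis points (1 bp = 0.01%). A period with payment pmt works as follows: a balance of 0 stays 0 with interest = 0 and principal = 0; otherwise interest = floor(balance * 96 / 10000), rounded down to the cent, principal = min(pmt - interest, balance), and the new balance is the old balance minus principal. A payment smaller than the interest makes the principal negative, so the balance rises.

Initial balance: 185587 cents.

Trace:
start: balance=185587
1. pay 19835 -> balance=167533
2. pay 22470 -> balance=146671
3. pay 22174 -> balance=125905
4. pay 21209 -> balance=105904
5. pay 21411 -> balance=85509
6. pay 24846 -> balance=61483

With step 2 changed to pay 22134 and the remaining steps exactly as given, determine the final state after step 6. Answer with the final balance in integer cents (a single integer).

(re-executing from step 2 with the substitution; state before step 2: balance=167533)
2. pay 22134 -> balance=147007
3. pay 22174 -> balance=126244
4. pay 21209 -> balance=106246
5. pay 21411 -> balance=85854
6. pay 24846 -> balance=61832

61832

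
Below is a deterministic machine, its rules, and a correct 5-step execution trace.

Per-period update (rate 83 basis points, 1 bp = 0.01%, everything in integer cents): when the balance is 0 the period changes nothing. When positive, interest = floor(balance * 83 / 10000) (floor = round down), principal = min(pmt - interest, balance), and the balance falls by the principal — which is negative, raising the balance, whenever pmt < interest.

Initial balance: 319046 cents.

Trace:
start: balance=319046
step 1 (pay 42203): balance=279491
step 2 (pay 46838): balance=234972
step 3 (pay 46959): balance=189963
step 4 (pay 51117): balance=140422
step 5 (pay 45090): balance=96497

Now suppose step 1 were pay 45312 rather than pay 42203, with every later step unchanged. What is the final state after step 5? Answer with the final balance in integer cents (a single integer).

93284

(re-executing from step 1 with the substitution; state before step 1: balance=319046)
step 1 (pay 45312): balance=276382
step 2 (pay 46838): balance=231837
step 3 (pay 46959): balance=186802
step 4 (pay 51117): balance=137235
step 5 (pay 45090): balance=93284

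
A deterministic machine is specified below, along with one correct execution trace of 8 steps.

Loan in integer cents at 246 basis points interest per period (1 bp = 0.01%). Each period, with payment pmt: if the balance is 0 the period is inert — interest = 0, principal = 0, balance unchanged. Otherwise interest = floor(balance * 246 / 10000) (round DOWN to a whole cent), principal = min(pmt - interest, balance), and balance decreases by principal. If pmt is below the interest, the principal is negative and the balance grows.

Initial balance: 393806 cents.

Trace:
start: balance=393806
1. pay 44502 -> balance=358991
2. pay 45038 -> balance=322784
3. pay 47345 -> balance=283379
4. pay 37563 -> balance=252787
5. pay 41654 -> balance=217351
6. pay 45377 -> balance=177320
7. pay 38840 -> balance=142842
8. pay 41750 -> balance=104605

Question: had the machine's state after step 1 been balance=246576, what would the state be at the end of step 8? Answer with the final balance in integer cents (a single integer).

0

state after step 1 := balance=246576
2. pay 45038 -> balance=207603
3. pay 47345 -> balance=165365
4. pay 37563 -> balance=131869
5. pay 41654 -> balance=93458
6. pay 45377 -> balance=50380
7. pay 38840 -> balance=12779
8. pay 41750 -> balance=0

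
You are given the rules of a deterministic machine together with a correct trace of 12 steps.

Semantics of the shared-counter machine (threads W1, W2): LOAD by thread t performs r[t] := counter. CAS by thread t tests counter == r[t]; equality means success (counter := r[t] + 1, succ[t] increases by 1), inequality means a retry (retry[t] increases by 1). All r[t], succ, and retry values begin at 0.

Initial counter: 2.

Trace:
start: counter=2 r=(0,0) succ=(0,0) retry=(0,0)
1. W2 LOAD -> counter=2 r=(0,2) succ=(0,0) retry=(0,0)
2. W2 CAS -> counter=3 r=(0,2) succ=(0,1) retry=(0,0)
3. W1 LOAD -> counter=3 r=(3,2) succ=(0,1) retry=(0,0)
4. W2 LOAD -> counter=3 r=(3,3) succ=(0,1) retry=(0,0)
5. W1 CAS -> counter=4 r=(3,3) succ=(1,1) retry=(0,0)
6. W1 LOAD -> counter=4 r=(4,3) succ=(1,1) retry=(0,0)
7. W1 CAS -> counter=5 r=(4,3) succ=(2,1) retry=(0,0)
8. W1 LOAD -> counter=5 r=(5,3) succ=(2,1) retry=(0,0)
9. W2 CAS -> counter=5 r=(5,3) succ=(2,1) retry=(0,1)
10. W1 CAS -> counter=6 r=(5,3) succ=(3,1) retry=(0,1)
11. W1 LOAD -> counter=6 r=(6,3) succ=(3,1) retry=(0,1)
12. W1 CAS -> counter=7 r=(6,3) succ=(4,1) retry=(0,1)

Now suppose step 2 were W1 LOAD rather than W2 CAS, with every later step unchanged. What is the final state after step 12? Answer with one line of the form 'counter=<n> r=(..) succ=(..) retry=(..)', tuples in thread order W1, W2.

(re-executing from step 2 with the substitution; state before step 2: counter=2 r=(0,2) succ=(0,0) retry=(0,0))
2. W1 LOAD -> counter=2 r=(2,2) succ=(0,0) retry=(0,0)
3. W1 LOAD -> counter=2 r=(2,2) succ=(0,0) retry=(0,0)
4. W2 LOAD -> counter=2 r=(2,2) succ=(0,0) retry=(0,0)
5. W1 CAS -> counter=3 r=(2,2) succ=(1,0) retry=(0,0)
6. W1 LOAD -> counter=3 r=(3,2) succ=(1,0) retry=(0,0)
7. W1 CAS -> counter=4 r=(3,2) succ=(2,0) retry=(0,0)
8. W1 LOAD -> counter=4 r=(4,2) succ=(2,0) retry=(0,0)
9. W2 CAS -> counter=4 r=(4,2) succ=(2,0) retry=(0,1)
10. W1 CAS -> counter=5 r=(4,2) succ=(3,0) retry=(0,1)
11. W1 LOAD -> counter=5 r=(5,2) succ=(3,0) retry=(0,1)
12. W1 CAS -> counter=6 r=(5,2) succ=(4,0) retry=(0,1)

counter=6 r=(5,2) succ=(4,0) retry=(0,1)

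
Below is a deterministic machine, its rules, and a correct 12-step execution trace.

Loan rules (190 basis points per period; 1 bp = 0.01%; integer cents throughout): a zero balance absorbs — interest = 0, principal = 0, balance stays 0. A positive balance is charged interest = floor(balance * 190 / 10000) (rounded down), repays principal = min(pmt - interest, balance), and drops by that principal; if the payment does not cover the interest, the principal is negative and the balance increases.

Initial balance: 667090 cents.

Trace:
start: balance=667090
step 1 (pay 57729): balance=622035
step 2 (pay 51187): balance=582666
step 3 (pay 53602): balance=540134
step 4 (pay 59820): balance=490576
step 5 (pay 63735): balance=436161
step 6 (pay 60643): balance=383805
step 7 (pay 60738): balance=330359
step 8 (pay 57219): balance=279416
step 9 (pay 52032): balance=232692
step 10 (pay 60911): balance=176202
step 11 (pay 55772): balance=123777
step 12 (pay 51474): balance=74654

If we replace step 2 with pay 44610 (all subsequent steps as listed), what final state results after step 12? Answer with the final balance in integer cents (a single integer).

(re-executing from step 2 with the substitution; state before step 2: balance=622035)
step 2 (pay 44610): balance=589243
step 3 (pay 53602): balance=546836
step 4 (pay 59820): balance=497405
step 5 (pay 63735): balance=443120
step 6 (pay 60643): balance=390896
step 7 (pay 60738): balance=337585
step 8 (pay 57219): balance=286780
step 9 (pay 52032): balance=240196
step 10 (pay 60911): balance=183848
step 11 (pay 55772): balance=131569
step 12 (pay 51474): balance=82594

82594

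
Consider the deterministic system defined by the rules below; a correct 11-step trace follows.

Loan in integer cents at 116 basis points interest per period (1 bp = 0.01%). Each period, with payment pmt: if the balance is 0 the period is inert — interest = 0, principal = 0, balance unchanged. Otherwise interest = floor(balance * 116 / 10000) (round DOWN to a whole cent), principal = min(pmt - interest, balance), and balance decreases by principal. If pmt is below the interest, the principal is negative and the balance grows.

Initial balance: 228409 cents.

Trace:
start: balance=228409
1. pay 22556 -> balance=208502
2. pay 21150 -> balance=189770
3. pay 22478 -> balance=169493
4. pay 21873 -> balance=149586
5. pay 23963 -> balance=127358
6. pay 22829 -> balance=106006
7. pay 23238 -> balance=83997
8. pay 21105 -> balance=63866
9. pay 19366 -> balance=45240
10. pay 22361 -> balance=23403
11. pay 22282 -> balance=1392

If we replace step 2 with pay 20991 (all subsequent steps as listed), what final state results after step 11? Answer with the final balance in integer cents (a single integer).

1568

(re-executing from step 2 with the substitution; state before step 2: balance=208502)
2. pay 20991 -> balance=189929
3. pay 22478 -> balance=169654
4. pay 21873 -> balance=149748
5. pay 23963 -> balance=127522
6. pay 22829 -> balance=106172
7. pay 23238 -> balance=84165
8. pay 21105 -> balance=64036
9. pay 19366 -> balance=45412
10. pay 22361 -> balance=23577
11. pay 22282 -> balance=1568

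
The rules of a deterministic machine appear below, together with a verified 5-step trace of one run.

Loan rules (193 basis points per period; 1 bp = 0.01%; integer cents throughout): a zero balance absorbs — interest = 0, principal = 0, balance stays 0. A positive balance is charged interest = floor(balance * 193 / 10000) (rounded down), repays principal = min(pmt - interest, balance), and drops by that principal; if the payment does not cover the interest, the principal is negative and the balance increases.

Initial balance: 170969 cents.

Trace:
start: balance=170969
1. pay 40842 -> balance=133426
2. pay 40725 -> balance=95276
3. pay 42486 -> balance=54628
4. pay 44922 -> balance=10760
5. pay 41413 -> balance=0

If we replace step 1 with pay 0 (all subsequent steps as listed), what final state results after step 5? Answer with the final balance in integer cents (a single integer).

13642

(re-executing from step 1 with the substitution; state before step 1: balance=170969)
1. pay 0 -> balance=174268
2. pay 40725 -> balance=136906
3. pay 42486 -> balance=97062
4. pay 44922 -> balance=54013
5. pay 41413 -> balance=13642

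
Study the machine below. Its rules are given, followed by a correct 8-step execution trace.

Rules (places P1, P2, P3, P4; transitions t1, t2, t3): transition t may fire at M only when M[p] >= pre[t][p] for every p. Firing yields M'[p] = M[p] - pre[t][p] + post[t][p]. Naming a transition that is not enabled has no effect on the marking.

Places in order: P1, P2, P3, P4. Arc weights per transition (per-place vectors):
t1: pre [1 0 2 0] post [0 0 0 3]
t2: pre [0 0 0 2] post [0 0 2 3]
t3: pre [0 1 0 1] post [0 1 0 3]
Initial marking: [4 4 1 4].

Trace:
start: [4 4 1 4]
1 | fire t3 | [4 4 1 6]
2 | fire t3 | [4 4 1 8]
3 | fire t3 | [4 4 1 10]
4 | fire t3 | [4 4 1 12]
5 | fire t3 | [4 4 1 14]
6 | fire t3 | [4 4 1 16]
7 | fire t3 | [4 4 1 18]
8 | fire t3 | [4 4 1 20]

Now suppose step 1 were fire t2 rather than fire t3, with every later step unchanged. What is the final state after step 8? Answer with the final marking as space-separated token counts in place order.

4 4 3 19

(re-executing from step 1 with the substitution; state before step 1: [4 4 1 4])
1 | fire t2 | [4 4 3 5]
2 | fire t3 | [4 4 3 7]
3 | fire t3 | [4 4 3 9]
4 | fire t3 | [4 4 3 11]
5 | fire t3 | [4 4 3 13]
6 | fire t3 | [4 4 3 15]
7 | fire t3 | [4 4 3 17]
8 | fire t3 | [4 4 3 19]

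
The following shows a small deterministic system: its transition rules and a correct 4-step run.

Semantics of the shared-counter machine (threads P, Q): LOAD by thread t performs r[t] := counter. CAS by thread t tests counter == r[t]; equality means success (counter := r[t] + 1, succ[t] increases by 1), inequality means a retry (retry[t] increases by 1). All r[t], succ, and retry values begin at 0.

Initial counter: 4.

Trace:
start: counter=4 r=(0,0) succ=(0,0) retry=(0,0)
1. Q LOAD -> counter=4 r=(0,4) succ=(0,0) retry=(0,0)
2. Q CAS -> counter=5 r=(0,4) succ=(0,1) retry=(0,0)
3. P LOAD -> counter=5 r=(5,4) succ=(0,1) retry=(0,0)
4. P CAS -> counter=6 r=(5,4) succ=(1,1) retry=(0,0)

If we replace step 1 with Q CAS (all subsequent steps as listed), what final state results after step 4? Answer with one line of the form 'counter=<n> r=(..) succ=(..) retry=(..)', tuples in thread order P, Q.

counter=5 r=(4,0) succ=(1,0) retry=(0,2)

(re-executing from step 1 with the substitution; state before step 1: counter=4 r=(0,0) succ=(0,0) retry=(0,0))
1. Q CAS -> counter=4 r=(0,0) succ=(0,0) retry=(0,1)
2. Q CAS -> counter=4 r=(0,0) succ=(0,0) retry=(0,2)
3. P LOAD -> counter=4 r=(4,0) succ=(0,0) retry=(0,2)
4. P CAS -> counter=5 r=(4,0) succ=(1,0) retry=(0,2)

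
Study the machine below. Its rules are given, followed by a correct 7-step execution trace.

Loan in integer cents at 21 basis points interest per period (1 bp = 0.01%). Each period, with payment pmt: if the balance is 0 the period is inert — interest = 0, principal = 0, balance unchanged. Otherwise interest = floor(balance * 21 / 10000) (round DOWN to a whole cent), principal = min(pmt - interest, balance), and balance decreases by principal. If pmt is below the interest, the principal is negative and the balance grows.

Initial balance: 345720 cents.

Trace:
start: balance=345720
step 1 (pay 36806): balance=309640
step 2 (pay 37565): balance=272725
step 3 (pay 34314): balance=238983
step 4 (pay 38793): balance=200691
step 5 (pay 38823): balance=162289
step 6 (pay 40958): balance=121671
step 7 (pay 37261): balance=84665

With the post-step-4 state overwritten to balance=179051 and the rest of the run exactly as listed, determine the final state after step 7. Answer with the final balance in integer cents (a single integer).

62889

state after step 4 := balance=179051
step 5 (pay 38823): balance=140604
step 6 (pay 40958): balance=99941
step 7 (pay 37261): balance=62889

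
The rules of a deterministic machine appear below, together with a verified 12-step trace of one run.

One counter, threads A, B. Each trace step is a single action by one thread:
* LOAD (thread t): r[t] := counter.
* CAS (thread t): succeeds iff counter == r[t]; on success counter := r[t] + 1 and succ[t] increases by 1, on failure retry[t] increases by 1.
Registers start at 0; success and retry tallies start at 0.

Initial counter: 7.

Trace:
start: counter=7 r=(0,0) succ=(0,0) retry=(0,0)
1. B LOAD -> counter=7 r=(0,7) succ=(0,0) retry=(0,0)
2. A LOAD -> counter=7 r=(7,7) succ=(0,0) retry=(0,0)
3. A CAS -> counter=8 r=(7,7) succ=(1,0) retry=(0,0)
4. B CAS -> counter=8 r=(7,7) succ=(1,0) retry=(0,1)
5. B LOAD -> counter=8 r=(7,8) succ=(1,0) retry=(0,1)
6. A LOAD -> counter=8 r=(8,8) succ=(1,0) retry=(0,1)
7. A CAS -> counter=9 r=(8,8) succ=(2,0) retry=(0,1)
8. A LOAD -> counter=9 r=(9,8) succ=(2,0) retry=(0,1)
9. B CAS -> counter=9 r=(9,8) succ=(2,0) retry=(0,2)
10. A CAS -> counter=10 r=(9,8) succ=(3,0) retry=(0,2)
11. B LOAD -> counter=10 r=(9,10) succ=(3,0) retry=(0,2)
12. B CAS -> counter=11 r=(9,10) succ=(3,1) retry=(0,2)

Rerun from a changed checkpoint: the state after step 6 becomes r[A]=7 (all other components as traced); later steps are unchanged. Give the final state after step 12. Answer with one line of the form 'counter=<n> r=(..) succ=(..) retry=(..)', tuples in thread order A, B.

state after step 6 := counter=8 r=(7,8) succ=(1,0) retry=(0,1)
7. A CAS -> counter=8 r=(7,8) succ=(1,0) retry=(1,1)
8. A LOAD -> counter=8 r=(8,8) succ=(1,0) retry=(1,1)
9. B CAS -> counter=9 r=(8,8) succ=(1,1) retry=(1,1)
10. A CAS -> counter=9 r=(8,8) succ=(1,1) retry=(2,1)
11. B LOAD -> counter=9 r=(8,9) succ=(1,1) retry=(2,1)
12. B CAS -> counter=10 r=(8,9) succ=(1,2) retry=(2,1)

counter=10 r=(8,9) succ=(1,2) retry=(2,1)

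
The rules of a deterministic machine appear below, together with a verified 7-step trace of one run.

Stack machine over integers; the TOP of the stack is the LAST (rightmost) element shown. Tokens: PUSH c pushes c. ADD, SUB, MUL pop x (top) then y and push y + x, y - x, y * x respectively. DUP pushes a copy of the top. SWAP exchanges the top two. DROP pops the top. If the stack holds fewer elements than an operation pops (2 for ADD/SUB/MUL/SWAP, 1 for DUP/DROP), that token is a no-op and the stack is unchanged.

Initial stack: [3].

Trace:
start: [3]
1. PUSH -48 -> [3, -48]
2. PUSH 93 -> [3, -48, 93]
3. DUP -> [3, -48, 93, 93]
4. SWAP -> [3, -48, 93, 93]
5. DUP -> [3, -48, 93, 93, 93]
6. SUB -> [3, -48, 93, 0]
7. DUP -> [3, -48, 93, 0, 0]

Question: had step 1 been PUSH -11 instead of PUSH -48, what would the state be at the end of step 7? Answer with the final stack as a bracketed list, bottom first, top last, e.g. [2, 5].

[3, -11, 93, 0, 0]

(re-executing from step 1 with the substitution; state before step 1: [3])
1. PUSH -11 -> [3, -11]
2. PUSH 93 -> [3, -11, 93]
3. DUP -> [3, -11, 93, 93]
4. SWAP -> [3, -11, 93, 93]
5. DUP -> [3, -11, 93, 93, 93]
6. SUB -> [3, -11, 93, 0]
7. DUP -> [3, -11, 93, 0, 0]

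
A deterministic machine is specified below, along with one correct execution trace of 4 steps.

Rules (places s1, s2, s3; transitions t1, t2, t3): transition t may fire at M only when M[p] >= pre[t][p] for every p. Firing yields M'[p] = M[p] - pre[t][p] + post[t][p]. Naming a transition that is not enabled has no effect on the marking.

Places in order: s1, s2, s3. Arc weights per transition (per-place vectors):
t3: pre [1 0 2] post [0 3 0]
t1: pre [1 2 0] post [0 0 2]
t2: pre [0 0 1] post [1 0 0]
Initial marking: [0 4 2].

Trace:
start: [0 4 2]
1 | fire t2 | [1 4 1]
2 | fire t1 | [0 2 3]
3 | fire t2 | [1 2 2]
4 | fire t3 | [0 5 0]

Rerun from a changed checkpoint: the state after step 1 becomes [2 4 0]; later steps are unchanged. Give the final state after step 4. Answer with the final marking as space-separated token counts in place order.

state after step 1 := [2 4 0]
2 | fire t1 | [1 2 2]
3 | fire t2 | [2 2 1]
4 | fire t3 | [2 2 1]

2 2 1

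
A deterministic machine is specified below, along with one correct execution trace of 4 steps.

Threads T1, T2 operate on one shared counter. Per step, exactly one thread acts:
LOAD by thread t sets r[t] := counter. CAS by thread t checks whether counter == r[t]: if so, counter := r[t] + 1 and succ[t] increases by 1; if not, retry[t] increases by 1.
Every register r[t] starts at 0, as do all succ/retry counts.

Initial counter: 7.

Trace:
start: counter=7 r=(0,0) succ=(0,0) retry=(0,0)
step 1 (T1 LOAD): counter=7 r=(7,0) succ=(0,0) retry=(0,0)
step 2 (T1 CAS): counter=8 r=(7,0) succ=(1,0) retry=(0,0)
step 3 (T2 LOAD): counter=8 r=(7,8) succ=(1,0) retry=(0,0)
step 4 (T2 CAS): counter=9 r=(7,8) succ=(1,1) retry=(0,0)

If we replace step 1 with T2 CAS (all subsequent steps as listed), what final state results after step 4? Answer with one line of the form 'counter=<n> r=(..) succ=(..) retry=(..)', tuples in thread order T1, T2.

counter=8 r=(0,7) succ=(0,1) retry=(1,1)

(re-executing from step 1 with the substitution; state before step 1: counter=7 r=(0,0) succ=(0,0) retry=(0,0))
step 1 (T2 CAS): counter=7 r=(0,0) succ=(0,0) retry=(0,1)
step 2 (T1 CAS): counter=7 r=(0,0) succ=(0,0) retry=(1,1)
step 3 (T2 LOAD): counter=7 r=(0,7) succ=(0,0) retry=(1,1)
step 4 (T2 CAS): counter=8 r=(0,7) succ=(0,1) retry=(1,1)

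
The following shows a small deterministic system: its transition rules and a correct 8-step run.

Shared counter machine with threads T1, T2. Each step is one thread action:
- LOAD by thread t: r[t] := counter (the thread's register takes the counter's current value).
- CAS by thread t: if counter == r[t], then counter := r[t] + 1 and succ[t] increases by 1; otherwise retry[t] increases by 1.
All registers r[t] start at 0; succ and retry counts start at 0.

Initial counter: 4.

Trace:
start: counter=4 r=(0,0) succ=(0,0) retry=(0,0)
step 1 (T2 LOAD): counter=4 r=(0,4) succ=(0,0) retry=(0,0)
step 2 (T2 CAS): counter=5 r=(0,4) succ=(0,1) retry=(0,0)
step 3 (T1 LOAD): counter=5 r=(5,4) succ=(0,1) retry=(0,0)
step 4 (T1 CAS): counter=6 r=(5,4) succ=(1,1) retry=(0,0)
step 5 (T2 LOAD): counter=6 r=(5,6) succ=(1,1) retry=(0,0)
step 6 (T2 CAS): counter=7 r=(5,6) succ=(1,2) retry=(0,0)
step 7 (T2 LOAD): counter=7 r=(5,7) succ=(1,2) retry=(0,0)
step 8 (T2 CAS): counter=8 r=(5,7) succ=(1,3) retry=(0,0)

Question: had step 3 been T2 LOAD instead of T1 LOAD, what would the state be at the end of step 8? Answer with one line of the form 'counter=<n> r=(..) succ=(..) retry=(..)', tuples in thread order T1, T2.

counter=7 r=(0,6) succ=(0,3) retry=(1,0)

(re-executing from step 3 with the substitution; state before step 3: counter=5 r=(0,4) succ=(0,1) retry=(0,0))
step 3 (T2 LOAD): counter=5 r=(0,5) succ=(0,1) retry=(0,0)
step 4 (T1 CAS): counter=5 r=(0,5) succ=(0,1) retry=(1,0)
step 5 (T2 LOAD): counter=5 r=(0,5) succ=(0,1) retry=(1,0)
step 6 (T2 CAS): counter=6 r=(0,5) succ=(0,2) retry=(1,0)
step 7 (T2 LOAD): counter=6 r=(0,6) succ=(0,2) retry=(1,0)
step 8 (T2 CAS): counter=7 r=(0,6) succ=(0,3) retry=(1,0)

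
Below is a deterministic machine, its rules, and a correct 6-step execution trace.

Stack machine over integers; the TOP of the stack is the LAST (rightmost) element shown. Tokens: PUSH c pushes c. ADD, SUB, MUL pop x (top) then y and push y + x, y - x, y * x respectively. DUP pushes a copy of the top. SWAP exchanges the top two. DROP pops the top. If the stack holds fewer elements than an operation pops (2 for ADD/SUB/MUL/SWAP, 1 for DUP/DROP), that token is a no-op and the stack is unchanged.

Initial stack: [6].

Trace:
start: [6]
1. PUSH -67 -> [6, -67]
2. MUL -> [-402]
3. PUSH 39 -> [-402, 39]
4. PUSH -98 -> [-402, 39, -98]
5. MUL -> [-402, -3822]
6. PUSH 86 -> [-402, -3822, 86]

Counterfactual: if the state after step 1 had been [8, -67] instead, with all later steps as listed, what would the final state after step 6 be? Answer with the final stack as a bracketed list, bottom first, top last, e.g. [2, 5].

[-536, -3822, 86]

state after step 1 := [8, -67]
2. MUL -> [-536]
3. PUSH 39 -> [-536, 39]
4. PUSH -98 -> [-536, 39, -98]
5. MUL -> [-536, -3822]
6. PUSH 86 -> [-536, -3822, 86]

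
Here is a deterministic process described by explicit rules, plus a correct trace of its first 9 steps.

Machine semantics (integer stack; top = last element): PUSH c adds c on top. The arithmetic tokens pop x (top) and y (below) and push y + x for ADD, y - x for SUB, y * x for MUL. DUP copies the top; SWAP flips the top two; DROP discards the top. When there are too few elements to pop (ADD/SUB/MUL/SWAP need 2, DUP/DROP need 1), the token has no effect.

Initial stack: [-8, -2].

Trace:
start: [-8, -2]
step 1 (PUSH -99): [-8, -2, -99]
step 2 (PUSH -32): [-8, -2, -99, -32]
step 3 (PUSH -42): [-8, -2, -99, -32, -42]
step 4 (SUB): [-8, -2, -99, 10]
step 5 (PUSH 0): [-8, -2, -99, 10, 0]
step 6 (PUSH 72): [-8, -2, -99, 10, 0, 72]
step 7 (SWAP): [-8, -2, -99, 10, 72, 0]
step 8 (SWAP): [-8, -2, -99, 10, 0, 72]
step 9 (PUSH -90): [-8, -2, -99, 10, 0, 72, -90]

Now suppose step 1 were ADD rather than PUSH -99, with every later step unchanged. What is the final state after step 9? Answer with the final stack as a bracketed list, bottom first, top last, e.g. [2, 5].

[-10, 10, 0, 72, -90]

(re-executing from step 1 with the substitution; state before step 1: [-8, -2])
step 1 (ADD): [-10]
step 2 (PUSH -32): [-10, -32]
step 3 (PUSH -42): [-10, -32, -42]
step 4 (SUB): [-10, 10]
step 5 (PUSH 0): [-10, 10, 0]
step 6 (PUSH 72): [-10, 10, 0, 72]
step 7 (SWAP): [-10, 10, 72, 0]
step 8 (SWAP): [-10, 10, 0, 72]
step 9 (PUSH -90): [-10, 10, 0, 72, -90]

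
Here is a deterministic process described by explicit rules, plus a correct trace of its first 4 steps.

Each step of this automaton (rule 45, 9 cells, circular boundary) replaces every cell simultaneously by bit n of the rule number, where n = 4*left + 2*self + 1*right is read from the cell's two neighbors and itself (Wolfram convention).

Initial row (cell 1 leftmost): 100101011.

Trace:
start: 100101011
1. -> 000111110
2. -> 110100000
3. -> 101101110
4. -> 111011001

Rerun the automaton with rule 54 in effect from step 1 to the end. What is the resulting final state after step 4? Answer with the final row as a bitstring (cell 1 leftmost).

001001000

(re-executing steps 1..4 under rule 54; state before step 1: 100101011)
1. -> 011111100
2. -> 100000010
3. -> 110000111
4. -> 001001000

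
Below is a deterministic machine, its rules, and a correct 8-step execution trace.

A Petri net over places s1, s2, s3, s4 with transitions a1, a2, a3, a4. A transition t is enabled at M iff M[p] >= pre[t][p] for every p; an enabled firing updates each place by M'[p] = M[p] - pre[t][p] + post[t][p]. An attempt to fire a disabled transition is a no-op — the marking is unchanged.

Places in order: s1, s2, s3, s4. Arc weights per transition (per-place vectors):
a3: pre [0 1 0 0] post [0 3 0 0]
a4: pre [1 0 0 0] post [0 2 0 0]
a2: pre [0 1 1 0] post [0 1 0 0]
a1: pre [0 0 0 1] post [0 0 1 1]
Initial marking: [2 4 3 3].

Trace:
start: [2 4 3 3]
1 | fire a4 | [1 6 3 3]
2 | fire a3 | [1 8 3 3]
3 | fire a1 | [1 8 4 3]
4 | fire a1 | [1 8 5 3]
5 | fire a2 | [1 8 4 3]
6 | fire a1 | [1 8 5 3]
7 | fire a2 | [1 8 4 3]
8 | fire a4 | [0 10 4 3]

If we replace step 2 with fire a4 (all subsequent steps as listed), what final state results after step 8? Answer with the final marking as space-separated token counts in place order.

(re-executing from step 2 with the substitution; state before step 2: [1 6 3 3])
2 | fire a4 | [0 8 3 3]
3 | fire a1 | [0 8 4 3]
4 | fire a1 | [0 8 5 3]
5 | fire a2 | [0 8 4 3]
6 | fire a1 | [0 8 5 3]
7 | fire a2 | [0 8 4 3]
8 | fire a4 | [0 8 4 3]

0 8 4 3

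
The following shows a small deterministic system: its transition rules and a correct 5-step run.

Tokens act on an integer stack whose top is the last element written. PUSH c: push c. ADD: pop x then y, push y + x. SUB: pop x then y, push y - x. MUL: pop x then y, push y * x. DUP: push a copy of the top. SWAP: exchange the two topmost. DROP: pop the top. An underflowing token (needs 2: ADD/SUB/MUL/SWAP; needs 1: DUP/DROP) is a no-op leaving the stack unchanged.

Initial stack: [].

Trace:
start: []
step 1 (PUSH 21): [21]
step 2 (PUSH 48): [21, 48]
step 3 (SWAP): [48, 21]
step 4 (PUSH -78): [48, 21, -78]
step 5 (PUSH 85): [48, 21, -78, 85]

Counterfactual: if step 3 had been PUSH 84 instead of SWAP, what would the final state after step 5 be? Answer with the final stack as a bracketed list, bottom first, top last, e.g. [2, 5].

[21, 48, 84, -78, 85]

(re-executing from step 3 with the substitution; state before step 3: [21, 48])
step 3 (PUSH 84): [21, 48, 84]
step 4 (PUSH -78): [21, 48, 84, -78]
step 5 (PUSH 85): [21, 48, 84, -78, 85]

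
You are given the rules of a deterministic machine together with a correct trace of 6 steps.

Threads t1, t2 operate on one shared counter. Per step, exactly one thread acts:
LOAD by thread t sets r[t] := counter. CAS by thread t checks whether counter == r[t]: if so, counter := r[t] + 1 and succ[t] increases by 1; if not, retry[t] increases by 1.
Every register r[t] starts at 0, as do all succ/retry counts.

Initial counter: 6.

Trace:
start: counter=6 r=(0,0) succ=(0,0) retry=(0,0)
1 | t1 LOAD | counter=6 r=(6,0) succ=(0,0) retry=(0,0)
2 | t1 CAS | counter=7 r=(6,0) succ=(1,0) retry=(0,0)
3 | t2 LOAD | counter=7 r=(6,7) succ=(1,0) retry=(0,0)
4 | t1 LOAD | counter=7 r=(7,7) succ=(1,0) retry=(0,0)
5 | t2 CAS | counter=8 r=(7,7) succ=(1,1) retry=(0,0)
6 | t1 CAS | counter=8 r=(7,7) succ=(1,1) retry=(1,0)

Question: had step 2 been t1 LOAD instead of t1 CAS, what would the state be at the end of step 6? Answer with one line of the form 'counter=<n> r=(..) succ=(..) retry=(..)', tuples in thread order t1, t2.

counter=7 r=(6,6) succ=(0,1) retry=(1,0)

(re-executing from step 2 with the substitution; state before step 2: counter=6 r=(6,0) succ=(0,0) retry=(0,0))
2 | t1 LOAD | counter=6 r=(6,0) succ=(0,0) retry=(0,0)
3 | t2 LOAD | counter=6 r=(6,6) succ=(0,0) retry=(0,0)
4 | t1 LOAD | counter=6 r=(6,6) succ=(0,0) retry=(0,0)
5 | t2 CAS | counter=7 r=(6,6) succ=(0,1) retry=(0,0)
6 | t1 CAS | counter=7 r=(6,6) succ=(0,1) retry=(1,0)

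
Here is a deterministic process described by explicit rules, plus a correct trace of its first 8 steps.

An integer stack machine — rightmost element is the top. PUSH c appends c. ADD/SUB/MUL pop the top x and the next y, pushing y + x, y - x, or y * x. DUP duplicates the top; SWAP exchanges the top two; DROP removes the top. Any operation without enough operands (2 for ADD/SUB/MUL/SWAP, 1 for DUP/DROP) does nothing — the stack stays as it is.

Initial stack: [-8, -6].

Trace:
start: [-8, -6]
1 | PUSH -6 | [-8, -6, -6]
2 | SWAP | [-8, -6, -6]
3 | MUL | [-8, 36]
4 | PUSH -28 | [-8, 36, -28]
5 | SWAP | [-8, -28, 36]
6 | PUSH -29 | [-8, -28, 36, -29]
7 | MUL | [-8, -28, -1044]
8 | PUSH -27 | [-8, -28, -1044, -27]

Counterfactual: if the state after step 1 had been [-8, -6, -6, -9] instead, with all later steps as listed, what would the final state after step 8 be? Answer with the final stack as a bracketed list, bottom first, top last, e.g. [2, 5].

[-8, -6, -28, -1566, -27]

state after step 1 := [-8, -6, -6, -9]
2 | SWAP | [-8, -6, -9, -6]
3 | MUL | [-8, -6, 54]
4 | PUSH -28 | [-8, -6, 54, -28]
5 | SWAP | [-8, -6, -28, 54]
6 | PUSH -29 | [-8, -6, -28, 54, -29]
7 | MUL | [-8, -6, -28, -1566]
8 | PUSH -27 | [-8, -6, -28, -1566, -27]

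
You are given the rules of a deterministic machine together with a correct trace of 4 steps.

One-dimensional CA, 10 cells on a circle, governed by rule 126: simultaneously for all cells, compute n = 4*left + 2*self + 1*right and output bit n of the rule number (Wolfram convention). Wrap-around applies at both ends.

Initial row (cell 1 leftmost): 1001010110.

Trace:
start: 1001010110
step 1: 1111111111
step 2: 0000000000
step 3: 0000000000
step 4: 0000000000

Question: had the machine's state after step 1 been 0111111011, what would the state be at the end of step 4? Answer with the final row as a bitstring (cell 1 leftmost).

1111111100

state after step 1 := 0111111011
step 2: 1100001111
step 3: 0110011000
step 4: 1111111100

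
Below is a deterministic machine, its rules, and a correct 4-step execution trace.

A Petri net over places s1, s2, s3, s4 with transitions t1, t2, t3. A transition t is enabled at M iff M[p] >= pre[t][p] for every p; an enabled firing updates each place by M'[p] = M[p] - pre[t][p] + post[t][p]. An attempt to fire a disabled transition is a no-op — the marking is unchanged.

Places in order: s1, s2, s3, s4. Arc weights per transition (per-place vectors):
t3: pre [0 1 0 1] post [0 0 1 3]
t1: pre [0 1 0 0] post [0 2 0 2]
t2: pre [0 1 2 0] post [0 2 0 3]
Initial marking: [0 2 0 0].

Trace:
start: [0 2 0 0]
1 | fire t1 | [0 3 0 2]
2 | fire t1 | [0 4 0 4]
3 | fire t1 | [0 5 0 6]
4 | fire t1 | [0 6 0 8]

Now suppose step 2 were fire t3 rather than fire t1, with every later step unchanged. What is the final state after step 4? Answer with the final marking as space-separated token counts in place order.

0 4 1 8

(re-executing from step 2 with the substitution; state before step 2: [0 3 0 2])
2 | fire t3 | [0 2 1 4]
3 | fire t1 | [0 3 1 6]
4 | fire t1 | [0 4 1 8]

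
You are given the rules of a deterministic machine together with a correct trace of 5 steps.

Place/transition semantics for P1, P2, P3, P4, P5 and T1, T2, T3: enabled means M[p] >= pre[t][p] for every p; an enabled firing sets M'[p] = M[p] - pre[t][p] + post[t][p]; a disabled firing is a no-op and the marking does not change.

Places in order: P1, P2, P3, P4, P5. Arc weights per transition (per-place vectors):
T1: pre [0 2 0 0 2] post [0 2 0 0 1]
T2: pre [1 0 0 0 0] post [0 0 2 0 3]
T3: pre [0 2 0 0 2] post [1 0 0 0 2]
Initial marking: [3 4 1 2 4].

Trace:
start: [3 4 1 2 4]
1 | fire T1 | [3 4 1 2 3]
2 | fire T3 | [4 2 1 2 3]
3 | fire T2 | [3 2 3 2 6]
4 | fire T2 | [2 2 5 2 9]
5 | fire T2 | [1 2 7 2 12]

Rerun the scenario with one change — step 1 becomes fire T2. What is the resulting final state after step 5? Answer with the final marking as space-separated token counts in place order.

(re-executing from step 1 with the substitution; state before step 1: [3 4 1 2 4])
1 | fire T2 | [2 4 3 2 7]
2 | fire T3 | [3 2 3 2 7]
3 | fire T2 | [2 2 5 2 10]
4 | fire T2 | [1 2 7 2 13]
5 | fire T2 | [0 2 9 2 16]

0 2 9 2 16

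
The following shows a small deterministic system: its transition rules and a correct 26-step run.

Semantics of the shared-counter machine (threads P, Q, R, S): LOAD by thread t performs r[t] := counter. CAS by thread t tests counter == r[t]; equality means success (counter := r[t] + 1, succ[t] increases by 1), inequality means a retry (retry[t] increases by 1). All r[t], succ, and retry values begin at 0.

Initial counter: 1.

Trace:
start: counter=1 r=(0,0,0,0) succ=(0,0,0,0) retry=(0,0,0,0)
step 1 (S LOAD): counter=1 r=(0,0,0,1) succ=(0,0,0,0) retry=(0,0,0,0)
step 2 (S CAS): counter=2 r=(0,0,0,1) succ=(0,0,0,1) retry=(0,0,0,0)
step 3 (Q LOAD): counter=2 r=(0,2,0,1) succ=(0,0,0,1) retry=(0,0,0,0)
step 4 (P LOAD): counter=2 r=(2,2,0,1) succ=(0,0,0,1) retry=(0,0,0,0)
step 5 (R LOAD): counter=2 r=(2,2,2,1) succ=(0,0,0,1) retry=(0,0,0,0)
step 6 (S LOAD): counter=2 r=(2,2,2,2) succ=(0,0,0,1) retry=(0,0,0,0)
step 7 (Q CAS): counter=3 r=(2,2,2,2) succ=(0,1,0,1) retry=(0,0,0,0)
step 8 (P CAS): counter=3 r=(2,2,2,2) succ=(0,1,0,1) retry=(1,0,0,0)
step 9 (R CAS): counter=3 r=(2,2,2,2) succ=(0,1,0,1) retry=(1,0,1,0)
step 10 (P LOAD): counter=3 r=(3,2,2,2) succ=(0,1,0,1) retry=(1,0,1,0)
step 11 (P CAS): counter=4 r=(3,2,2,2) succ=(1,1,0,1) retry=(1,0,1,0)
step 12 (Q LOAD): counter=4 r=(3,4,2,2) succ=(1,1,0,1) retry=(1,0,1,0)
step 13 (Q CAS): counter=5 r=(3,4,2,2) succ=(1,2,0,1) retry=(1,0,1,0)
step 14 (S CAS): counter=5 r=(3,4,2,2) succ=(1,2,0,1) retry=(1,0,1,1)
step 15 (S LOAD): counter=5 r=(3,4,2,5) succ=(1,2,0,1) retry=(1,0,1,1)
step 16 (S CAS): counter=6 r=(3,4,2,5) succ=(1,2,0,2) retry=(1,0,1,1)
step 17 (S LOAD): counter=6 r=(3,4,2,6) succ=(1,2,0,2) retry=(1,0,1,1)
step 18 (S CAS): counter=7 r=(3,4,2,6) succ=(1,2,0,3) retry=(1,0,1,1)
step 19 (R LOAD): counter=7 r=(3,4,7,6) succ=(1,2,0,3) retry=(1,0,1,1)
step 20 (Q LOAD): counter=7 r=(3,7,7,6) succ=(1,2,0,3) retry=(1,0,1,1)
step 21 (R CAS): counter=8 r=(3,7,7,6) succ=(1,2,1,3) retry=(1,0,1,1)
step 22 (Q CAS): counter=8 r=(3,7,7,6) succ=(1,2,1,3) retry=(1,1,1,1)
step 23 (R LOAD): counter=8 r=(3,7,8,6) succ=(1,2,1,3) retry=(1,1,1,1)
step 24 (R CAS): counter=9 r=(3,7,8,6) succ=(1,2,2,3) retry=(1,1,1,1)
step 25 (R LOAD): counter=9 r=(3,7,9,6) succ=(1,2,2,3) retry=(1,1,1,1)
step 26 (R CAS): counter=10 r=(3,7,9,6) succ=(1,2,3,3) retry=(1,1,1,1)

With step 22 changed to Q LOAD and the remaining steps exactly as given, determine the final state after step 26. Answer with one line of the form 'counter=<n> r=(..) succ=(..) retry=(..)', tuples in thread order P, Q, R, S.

(re-executing from step 22 with the substitution; state before step 22: counter=8 r=(3,7,7,6) succ=(1,2,1,3) retry=(1,0,1,1))
step 22 (Q LOAD): counter=8 r=(3,8,7,6) succ=(1,2,1,3) retry=(1,0,1,1)
step 23 (R LOAD): counter=8 r=(3,8,8,6) succ=(1,2,1,3) retry=(1,0,1,1)
step 24 (R CAS): counter=9 r=(3,8,8,6) succ=(1,2,2,3) retry=(1,0,1,1)
step 25 (R LOAD): counter=9 r=(3,8,9,6) succ=(1,2,2,3) retry=(1,0,1,1)
step 26 (R CAS): counter=10 r=(3,8,9,6) succ=(1,2,3,3) retry=(1,0,1,1)

counter=10 r=(3,8,9,6) succ=(1,2,3,3) retry=(1,0,1,1)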